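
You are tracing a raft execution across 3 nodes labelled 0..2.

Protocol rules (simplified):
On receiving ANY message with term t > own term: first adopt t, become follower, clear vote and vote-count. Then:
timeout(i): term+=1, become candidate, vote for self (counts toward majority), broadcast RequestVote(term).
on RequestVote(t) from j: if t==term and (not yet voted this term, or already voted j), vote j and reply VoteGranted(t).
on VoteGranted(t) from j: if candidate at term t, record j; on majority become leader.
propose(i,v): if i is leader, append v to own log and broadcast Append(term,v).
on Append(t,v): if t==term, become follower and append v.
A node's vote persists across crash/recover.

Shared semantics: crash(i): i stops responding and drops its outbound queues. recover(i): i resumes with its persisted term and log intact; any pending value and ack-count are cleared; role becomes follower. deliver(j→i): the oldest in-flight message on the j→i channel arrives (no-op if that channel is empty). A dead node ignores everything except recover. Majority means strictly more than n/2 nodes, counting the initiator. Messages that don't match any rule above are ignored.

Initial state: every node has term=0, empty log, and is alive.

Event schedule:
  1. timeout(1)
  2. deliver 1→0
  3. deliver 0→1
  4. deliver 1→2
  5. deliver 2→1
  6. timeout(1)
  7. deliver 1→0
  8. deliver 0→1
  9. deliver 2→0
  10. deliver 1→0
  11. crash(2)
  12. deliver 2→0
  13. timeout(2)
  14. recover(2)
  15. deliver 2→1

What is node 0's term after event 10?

after 1 — timeout(1): n1:cand/t1/[-]
after 2 — deliver 1→0: n0:foll/t1/[-]
after 3 — deliver 0→1: n1:lead/t1/[-]
after 4 — deliver 1→2: n2:foll/t1/[-]
after 5 — deliver 2→1: ·
after 6 — timeout(1): n1:cand/t2/[-]
after 7 — deliver 1→0: n0:foll/t2/[-]
after 8 — deliver 0→1: n1:lead/t2/[-]
after 9 — deliver 2→0: ·
after 10 — deliver 1→0: ·

2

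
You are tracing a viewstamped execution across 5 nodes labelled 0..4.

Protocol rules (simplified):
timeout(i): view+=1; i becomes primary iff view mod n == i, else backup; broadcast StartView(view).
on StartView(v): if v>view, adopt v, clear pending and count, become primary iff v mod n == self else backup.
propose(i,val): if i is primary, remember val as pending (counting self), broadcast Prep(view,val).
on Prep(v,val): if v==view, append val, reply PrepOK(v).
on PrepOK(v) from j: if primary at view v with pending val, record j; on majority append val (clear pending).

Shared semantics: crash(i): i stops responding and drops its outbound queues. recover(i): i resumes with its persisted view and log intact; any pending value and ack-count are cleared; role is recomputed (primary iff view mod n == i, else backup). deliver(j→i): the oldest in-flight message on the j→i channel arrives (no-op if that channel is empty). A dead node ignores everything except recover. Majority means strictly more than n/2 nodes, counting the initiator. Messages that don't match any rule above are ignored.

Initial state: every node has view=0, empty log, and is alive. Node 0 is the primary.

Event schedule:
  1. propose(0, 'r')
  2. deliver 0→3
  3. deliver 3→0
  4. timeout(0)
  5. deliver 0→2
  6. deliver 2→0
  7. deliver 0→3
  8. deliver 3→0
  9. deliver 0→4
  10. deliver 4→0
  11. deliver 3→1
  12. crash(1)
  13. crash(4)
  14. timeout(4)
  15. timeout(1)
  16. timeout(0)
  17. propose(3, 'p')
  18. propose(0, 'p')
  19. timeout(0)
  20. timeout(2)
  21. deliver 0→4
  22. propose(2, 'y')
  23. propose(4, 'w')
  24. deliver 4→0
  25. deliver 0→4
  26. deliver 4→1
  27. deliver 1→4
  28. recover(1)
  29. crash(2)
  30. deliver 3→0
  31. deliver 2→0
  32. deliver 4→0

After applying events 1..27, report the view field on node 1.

1. propose(0,'r'):  nop
2. deliver 0→3:  <3:back v0 r>
3. deliver 3→0:  nop
4. timeout(0):  <0:back v1 ->
5. deliver 0→2:  <2:back v0 r>
6. deliver 2→0:  nop
7. deliver 0→3:  <3:back v1 r>
8. deliver 3→0:  nop
9. deliver 0→4:  <4:back v0 r>
10. deliver 4→0:  nop
11. deliver 3→1:  nop
12. crash(1):  <1:✗back v0 ->
13. crash(4):  <4:✗back v0 r>
14. timeout(4):  nop
15. timeout(1):  nop
16. timeout(0):  <0:back v2 ->
17. propose(3,'p'):  nop
18. propose(0,'p'):  nop
19. timeout(0):  <0:back v3 ->
20. timeout(2):  <2:back v1 r>
21. deliver 0→4:  nop
22. propose(2,'y'):  nop
23. propose(4,'w'):  nop
24. deliver 4→0:  nop
25. deliver 0→4:  nop
26. deliver 4→1:  nop
27. deliver 1→4:  nop

0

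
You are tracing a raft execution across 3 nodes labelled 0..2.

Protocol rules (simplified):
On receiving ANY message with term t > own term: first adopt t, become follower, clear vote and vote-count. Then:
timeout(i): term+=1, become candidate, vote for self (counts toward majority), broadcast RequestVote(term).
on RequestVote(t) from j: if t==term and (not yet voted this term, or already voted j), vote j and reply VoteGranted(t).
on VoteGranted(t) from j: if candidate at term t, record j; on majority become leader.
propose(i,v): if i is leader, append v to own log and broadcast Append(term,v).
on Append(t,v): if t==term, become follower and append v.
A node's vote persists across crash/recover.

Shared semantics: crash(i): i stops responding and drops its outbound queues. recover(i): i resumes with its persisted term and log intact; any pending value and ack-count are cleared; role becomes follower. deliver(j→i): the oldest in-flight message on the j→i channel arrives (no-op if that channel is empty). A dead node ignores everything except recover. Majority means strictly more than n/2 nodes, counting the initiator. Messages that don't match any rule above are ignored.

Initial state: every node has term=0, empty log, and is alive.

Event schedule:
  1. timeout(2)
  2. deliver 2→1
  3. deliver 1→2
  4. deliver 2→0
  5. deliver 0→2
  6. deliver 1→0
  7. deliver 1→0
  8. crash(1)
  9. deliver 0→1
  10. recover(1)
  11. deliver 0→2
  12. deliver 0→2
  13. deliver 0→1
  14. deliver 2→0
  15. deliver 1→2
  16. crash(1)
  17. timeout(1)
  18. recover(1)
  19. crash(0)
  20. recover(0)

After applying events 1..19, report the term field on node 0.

1

1. timeout(2):  <2:cand t1 ->
2. deliver 2→1:  <1:foll t1 ->
3. deliver 1→2:  <2:lead t1 ->
4. deliver 2→0:  <0:foll t1 ->
5. deliver 0→2:  nop
6. deliver 1→0:  nop
7. deliver 1→0:  nop
8. crash(1):  <1:✗foll t1 ->
9. deliver 0→1:  nop
10. recover(1):  <1:foll t1 ->
11. deliver 0→2:  nop
12. deliver 0→2:  nop
13. deliver 0→1:  nop
14. deliver 2→0:  nop
15. deliver 1→2:  nop
16. crash(1):  <1:✗foll t1 ->
17. timeout(1):  nop
18. recover(1):  <1:foll t1 ->
19. crash(0):  <0:✗foll t1 ->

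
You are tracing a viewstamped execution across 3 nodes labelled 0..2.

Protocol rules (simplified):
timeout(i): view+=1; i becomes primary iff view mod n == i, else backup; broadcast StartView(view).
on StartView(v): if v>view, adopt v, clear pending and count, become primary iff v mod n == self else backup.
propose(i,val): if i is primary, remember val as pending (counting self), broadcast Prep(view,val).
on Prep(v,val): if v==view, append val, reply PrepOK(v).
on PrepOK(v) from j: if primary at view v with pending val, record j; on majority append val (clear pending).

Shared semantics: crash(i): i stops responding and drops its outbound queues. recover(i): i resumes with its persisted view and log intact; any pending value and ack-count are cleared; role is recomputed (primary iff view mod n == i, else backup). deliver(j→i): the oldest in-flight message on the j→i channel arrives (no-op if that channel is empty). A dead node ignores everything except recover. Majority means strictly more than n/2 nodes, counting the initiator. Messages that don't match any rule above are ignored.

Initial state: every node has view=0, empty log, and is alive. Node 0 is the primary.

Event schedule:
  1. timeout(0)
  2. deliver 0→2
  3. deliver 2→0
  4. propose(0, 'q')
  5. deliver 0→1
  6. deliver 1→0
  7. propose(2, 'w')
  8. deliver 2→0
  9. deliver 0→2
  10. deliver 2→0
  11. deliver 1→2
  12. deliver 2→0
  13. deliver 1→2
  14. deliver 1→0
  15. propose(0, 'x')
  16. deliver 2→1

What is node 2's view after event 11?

1

after 1 — timeout(0): n0:back/v1/[-]
after 2 — deliver 0→2: n2:back/v1/[-]
after 3 — deliver 2→0: ·
after 4 — propose(0,'q'): ·
after 5 — deliver 0→1: n1:prim/v1/[-]
after 6 — deliver 1→0: ·
after 7 — propose(2,'w'): ·
after 8 — deliver 2→0: ·
after 9 — deliver 0→2: ·
after 10 — deliver 2→0: ·
after 11 — deliver 1→2: ·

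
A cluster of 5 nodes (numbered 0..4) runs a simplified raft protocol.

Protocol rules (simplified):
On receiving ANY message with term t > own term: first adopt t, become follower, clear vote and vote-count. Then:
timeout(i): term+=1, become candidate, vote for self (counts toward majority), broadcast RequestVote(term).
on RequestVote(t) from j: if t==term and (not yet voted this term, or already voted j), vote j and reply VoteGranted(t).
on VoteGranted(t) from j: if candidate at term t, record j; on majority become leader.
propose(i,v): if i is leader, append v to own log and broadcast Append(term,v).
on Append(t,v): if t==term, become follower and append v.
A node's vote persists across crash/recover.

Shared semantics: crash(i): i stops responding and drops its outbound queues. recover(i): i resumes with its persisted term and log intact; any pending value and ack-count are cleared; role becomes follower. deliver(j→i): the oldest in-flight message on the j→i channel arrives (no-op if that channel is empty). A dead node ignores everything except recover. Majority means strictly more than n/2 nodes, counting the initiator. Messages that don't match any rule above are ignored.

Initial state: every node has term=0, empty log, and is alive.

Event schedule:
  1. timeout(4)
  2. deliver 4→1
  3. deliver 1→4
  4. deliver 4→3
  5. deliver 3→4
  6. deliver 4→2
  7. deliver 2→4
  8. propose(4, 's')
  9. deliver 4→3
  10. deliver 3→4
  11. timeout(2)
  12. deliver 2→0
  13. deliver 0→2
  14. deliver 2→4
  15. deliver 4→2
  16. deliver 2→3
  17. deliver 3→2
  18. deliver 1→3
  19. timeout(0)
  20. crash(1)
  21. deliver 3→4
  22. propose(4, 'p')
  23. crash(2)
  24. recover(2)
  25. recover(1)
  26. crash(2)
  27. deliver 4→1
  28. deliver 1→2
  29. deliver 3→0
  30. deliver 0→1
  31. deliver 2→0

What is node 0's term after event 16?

1. timeout(4):  <4:cand t1 ->
2. deliver 4→1:  <1:foll t1 ->
3. deliver 1→4:  nop
4. deliver 4→3:  <3:foll t1 ->
5. deliver 3→4:  <4:lead t1 ->
6. deliver 4→2:  <2:foll t1 ->
7. deliver 2→4:  nop
8. propose(4,'s'):  <4:lead t1 s>
9. deliver 4→3:  <3:foll t1 s>
10. deliver 3→4:  nop
11. timeout(2):  <2:cand t2 ->
12. deliver 2→0:  <0:foll t2 ->
13. deliver 0→2:  nop
14. deliver 2→4:  <4:foll t2 s>
15. deliver 4→2:  nop
16. deliver 2→3:  <3:foll t2 s>

2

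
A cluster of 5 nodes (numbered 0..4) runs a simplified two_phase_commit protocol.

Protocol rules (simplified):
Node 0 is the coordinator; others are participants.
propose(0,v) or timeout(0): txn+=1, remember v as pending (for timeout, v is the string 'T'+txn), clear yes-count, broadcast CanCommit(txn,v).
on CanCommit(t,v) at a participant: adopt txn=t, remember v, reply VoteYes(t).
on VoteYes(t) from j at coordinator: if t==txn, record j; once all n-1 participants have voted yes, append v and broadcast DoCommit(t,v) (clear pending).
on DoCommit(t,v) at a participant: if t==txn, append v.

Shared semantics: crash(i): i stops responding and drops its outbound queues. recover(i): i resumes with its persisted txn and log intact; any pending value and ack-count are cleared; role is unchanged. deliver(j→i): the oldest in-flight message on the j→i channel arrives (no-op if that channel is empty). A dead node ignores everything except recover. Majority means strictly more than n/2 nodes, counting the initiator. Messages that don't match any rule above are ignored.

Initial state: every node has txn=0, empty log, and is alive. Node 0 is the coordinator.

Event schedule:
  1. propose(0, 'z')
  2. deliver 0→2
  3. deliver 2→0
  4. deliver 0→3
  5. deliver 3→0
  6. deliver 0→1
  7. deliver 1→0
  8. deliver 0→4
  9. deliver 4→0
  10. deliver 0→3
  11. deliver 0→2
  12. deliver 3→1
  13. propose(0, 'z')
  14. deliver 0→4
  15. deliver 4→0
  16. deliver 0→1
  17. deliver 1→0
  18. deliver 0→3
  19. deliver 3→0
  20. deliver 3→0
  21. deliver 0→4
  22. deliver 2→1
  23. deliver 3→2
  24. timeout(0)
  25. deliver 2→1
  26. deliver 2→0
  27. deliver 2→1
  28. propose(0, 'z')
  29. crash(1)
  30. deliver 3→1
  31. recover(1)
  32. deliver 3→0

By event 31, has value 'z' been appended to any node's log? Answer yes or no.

yes

1. propose(0,'z'):  <0:coor t1 ->
2. deliver 0→2:  <2:part t1 ->
3. deliver 2→0:  nop
4. deliver 0→3:  <3:part t1 ->
5. deliver 3→0:  nop
6. deliver 0→1:  <1:part t1 ->
7. deliver 1→0:  nop
8. deliver 0→4:  <4:part t1 ->
9. deliver 4→0:  <0:coor t1 z>
10. deliver 0→3:  <3:part t1 z>
11. deliver 0→2:  <2:part t1 z>
12. deliver 3→1:  nop
13. propose(0,'z'):  <0:coor t2 z>
14. deliver 0→4:  <4:part t1 z>
15. deliver 4→0:  nop
16. deliver 0→1:  <1:part t1 z>
17. deliver 1→0:  nop
18. deliver 0→3:  <3:part t2 z>
19. deliver 3→0:  nop
20. deliver 3→0:  nop
21. deliver 0→4:  <4:part t2 z>
22. deliver 2→1:  nop
23. deliver 3→2:  nop
24. timeout(0):  <0:coor t3 z>
25. deliver 2→1:  nop
26. deliver 2→0:  nop
27. deliver 2→1:  nop
28. propose(0,'z'):  <0:coor t4 z>
29. crash(1):  <1:✗part t1 z>
30. deliver 3→1:  nop
31. recover(1):  <1:part t1 z>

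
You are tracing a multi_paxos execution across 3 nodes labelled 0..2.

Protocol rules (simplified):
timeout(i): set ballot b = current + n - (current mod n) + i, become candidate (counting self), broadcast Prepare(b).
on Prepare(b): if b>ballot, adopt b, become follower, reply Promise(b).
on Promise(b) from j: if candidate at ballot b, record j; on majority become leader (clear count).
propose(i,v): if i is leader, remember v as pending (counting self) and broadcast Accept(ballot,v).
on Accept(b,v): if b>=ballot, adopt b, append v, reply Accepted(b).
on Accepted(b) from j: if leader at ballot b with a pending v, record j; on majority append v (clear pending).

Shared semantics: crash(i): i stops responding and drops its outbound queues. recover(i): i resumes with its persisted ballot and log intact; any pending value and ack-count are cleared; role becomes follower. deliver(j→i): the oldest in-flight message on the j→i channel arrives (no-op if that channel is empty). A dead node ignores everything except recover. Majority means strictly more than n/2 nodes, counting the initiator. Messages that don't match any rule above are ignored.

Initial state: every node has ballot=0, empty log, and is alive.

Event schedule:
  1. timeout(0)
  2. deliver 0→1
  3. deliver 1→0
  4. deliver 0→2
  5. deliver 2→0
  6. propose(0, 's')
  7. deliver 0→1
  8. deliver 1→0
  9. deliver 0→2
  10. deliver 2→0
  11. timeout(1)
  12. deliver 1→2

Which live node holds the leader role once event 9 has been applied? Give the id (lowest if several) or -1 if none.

after 1 — timeout(0): n0:cand/b3/[-]
after 2 — deliver 0→1: n1:foll/b3/[-]
after 3 — deliver 1→0: n0:lead/b3/[-]
after 4 — deliver 0→2: n2:foll/b3/[-]
after 5 — deliver 2→0: ·
after 6 — propose(0,'s'): ·
after 7 — deliver 0→1: n1:foll/b3/[s]
after 8 — deliver 1→0: n0:lead/b3/[s]
after 9 — deliver 0→2: n2:foll/b3/[s]

0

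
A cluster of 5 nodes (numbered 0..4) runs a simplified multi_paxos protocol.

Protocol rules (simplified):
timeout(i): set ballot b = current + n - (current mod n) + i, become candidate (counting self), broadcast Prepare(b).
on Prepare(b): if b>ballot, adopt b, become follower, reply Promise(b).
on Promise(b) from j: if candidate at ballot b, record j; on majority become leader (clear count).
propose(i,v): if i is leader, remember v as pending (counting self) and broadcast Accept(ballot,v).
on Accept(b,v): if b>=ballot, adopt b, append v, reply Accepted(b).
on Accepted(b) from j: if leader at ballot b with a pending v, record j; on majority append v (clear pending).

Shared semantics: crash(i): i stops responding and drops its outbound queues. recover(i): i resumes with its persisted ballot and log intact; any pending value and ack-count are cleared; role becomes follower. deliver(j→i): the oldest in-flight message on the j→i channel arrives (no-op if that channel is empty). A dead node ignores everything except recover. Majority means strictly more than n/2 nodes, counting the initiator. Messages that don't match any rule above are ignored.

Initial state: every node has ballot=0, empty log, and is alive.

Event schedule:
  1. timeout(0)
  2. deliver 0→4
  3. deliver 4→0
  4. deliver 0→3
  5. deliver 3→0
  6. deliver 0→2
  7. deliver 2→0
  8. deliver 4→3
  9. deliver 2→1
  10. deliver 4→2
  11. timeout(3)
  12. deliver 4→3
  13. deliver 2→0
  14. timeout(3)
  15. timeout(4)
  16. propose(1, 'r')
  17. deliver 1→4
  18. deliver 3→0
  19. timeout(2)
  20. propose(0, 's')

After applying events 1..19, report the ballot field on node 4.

14

after 1 — timeout(0): n0:cand/b5/[-]
after 2 — deliver 0→4: n4:foll/b5/[-]
after 3 — deliver 4→0: ·
after 4 — deliver 0→3: n3:foll/b5/[-]
after 5 — deliver 3→0: n0:lead/b5/[-]
after 6 — deliver 0→2: n2:foll/b5/[-]
after 7 — deliver 2→0: ·
after 8 — deliver 4→3: ·
after 9 — deliver 2→1: ·
after 10 — deliver 4→2: ·
after 11 — timeout(3): n3:cand/b13/[-]
after 12 — deliver 4→3: ·
after 13 — deliver 2→0: ·
after 14 — timeout(3): n3:cand/b18/[-]
after 15 — timeout(4): n4:cand/b14/[-]
after 16 — propose(1,'r'): ·
after 17 — deliver 1→4: ·
after 18 — deliver 3→0: n0:foll/b13/[-]
after 19 — timeout(2): n2:cand/b12/[-]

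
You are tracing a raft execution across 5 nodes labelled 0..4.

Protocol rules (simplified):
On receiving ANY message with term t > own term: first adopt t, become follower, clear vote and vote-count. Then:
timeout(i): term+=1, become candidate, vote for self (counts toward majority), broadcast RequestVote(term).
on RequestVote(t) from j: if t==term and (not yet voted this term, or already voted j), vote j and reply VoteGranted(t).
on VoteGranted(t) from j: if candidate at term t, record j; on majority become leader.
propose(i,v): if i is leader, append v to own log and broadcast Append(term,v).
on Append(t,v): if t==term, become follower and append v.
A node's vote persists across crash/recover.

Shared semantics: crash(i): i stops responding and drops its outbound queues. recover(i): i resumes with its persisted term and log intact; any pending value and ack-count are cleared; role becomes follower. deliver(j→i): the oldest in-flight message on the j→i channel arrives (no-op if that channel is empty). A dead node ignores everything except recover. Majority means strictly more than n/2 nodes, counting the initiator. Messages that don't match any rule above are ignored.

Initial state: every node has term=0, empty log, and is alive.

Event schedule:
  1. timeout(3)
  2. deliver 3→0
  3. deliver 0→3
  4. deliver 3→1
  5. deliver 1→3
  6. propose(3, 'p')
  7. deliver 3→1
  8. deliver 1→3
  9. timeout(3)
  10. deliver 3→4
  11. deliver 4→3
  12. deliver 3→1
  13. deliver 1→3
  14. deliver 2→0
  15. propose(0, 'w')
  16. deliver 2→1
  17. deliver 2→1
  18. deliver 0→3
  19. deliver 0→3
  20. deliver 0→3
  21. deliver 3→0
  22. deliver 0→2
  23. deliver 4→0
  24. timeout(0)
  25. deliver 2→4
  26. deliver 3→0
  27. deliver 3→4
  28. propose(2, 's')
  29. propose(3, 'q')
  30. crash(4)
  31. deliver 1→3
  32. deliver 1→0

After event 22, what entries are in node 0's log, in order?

[1] timeout(3) → N3(cand t1 [-])
[2] deliver 3→0 → N0(foll t1 [-])
[3] deliver 0→3 → ∅
[4] deliver 3→1 → N1(foll t1 [-])
[5] deliver 1→3 → N3(lead t1 [-])
[6] propose(3,'p') → N3(lead t1 [p])
[7] deliver 3→1 → N1(foll t1 [p])
[8] deliver 1→3 → ∅
[9] timeout(3) → N3(cand t2 [p])
[10] deliver 3→4 → N4(foll t1 [-])
[11] deliver 4→3 → ∅
[12] deliver 3→1 → N1(foll t2 [p])
[13] deliver 1→3 → ∅
[14] deliver 2→0 → ∅
[15] propose(0,'w') → ∅
[16] deliver 2→1 → ∅
[17] deliver 2→1 → ∅
[18] deliver 0→3 → ∅
[19] deliver 0→3 → ∅
[20] deliver 0→3 → ∅
[21] deliver 3→0 → N0(foll t1 [p])
[22] deliver 0→2 → ∅

p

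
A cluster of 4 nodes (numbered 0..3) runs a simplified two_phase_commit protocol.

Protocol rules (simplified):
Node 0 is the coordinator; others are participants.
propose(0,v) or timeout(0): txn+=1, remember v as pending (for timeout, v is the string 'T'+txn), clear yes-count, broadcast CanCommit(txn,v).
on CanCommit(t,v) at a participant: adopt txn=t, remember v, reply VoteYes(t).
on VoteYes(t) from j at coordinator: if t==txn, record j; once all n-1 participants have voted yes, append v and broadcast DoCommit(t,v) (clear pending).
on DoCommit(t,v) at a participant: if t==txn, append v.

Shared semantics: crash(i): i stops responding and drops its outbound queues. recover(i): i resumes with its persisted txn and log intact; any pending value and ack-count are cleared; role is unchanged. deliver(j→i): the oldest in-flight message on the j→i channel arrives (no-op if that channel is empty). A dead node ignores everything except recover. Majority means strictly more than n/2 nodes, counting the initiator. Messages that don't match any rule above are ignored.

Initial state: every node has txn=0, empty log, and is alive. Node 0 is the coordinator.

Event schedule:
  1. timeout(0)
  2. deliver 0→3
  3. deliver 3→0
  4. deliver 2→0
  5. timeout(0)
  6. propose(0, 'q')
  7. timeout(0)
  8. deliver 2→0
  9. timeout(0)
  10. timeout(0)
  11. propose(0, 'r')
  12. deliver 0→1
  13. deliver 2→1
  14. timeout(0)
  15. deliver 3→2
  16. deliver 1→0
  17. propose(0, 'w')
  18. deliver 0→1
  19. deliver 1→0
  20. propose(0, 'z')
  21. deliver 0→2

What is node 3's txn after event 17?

step 1 timeout(0): 0={coor,t=1,log=-}
step 2 deliver 0→3: 3={part,t=1,log=-}
step 3 deliver 3→0: —
step 4 deliver 2→0: —
step 5 timeout(0): 0={coor,t=2,log=-}
step 6 propose(0,'q'): 0={coor,t=3,log=-}
step 7 timeout(0): 0={coor,t=4,log=-}
step 8 deliver 2→0: —
step 9 timeout(0): 0={coor,t=5,log=-}
step 10 timeout(0): 0={coor,t=6,log=-}
step 11 propose(0,'r'): 0={coor,t=7,log=-}
step 12 deliver 0→1: 1={part,t=1,log=-}
step 13 deliver 2→1: —
step 14 timeout(0): 0={coor,t=8,log=-}
step 15 deliver 3→2: —
step 16 deliver 1→0: —
step 17 propose(0,'w'): 0={coor,t=9,log=-}

1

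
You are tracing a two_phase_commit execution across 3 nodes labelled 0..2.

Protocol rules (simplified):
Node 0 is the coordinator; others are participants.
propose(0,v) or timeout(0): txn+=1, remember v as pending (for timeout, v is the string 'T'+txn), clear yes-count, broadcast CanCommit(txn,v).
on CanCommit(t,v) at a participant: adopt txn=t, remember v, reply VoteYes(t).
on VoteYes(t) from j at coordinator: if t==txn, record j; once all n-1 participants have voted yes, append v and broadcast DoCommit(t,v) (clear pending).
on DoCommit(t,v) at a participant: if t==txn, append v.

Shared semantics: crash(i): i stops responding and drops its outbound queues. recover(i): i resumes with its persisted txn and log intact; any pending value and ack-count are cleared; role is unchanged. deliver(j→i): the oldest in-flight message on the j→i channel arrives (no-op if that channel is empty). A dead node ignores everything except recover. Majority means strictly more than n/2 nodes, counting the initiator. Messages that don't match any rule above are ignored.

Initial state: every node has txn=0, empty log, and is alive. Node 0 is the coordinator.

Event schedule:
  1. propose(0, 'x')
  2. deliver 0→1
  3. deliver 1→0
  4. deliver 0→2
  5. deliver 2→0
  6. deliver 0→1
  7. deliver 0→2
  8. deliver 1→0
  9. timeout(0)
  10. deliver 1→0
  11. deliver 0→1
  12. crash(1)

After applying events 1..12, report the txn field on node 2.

1

1. propose(0,'x'):  <0:coor t1 ->
2. deliver 0→1:  <1:part t1 ->
3. deliver 1→0:  nop
4. deliver 0→2:  <2:part t1 ->
5. deliver 2→0:  <0:coor t1 x>
6. deliver 0→1:  <1:part t1 x>
7. deliver 0→2:  <2:part t1 x>
8. deliver 1→0:  nop
9. timeout(0):  <0:coor t2 x>
10. deliver 1→0:  nop
11. deliver 0→1:  <1:part t2 x>
12. crash(1):  <1:✗part t2 x>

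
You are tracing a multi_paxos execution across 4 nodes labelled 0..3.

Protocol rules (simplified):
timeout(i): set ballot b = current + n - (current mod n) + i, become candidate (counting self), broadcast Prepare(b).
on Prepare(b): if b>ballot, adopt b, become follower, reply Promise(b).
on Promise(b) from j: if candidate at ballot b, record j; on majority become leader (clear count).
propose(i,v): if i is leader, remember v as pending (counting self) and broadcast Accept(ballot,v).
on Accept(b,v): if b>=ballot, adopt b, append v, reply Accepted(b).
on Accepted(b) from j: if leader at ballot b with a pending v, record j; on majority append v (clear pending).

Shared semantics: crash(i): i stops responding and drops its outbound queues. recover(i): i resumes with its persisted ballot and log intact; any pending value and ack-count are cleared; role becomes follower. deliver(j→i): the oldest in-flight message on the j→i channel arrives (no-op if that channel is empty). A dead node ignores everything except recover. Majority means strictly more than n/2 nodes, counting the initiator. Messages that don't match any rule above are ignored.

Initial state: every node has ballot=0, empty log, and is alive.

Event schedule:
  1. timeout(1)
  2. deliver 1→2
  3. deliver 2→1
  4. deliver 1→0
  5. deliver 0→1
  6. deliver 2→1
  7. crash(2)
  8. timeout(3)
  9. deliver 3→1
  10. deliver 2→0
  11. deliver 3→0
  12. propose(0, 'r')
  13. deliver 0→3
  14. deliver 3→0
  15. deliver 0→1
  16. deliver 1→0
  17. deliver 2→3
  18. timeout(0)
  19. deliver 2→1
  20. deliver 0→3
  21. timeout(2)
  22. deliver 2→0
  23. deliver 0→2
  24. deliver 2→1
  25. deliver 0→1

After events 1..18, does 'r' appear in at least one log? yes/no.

e1 timeout(1): 1[cand,b=5,-]
e2 deliver 1→2: 2[foll,b=5,-]
e3 deliver 2→1: ·
e4 deliver 1→0: 0[foll,b=5,-]
e5 deliver 0→1: 1[lead,b=5,-]
e6 deliver 2→1: ·
e7 crash(2): 2[✗foll,b=5,-]
e8 timeout(3): 3[cand,b=7,-]
e9 deliver 3→1: 1[foll,b=7,-]
e10 deliver 2→0: ·
e11 deliver 3→0: 0[foll,b=7,-]
e12 propose(0,'r'): ·
e13 deliver 0→3: ·
e14 deliver 3→0: ·
e15 deliver 0→1: ·
e16 deliver 1→0: ·
e17 deliver 2→3: ·
e18 timeout(0): 0[cand,b=8,-]

no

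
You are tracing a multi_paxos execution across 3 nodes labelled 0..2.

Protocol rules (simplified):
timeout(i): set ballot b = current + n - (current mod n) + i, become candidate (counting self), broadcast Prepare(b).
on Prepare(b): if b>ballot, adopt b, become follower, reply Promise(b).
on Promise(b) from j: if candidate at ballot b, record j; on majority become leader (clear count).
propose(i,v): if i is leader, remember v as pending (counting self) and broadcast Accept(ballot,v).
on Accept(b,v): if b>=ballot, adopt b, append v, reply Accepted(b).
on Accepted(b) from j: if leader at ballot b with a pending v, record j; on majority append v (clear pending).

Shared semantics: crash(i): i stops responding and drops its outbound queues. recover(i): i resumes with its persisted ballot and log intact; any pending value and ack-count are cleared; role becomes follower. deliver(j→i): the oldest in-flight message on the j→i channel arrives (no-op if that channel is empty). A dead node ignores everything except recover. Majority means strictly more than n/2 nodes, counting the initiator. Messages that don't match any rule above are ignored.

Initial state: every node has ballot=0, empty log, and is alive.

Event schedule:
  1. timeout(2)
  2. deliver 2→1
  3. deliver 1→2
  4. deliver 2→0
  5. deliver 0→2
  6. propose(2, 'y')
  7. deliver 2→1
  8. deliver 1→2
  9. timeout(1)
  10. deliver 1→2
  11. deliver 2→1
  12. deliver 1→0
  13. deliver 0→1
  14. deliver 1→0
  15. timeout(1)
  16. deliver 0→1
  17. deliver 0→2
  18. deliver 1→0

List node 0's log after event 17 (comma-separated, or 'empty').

empty

[1] timeout(2) → N2(cand b5 [-])
[2] deliver 2→1 → N1(foll b5 [-])
[3] deliver 1→2 → N2(lead b5 [-])
[4] deliver 2→0 → N0(foll b5 [-])
[5] deliver 0→2 → ∅
[6] propose(2,'y') → ∅
[7] deliver 2→1 → N1(foll b5 [y])
[8] deliver 1→2 → N2(lead b5 [y])
[9] timeout(1) → N1(cand b7 [y])
[10] deliver 1→2 → N2(foll b7 [y])
[11] deliver 2→1 → N1(lead b7 [y])
[12] deliver 1→0 → N0(foll b7 [-])
[13] deliver 0→1 → ∅
[14] deliver 1→0 → ∅
[15] timeout(1) → N1(cand b10 [y])
[16] deliver 0→1 → ∅
[17] deliver 0→2 → ∅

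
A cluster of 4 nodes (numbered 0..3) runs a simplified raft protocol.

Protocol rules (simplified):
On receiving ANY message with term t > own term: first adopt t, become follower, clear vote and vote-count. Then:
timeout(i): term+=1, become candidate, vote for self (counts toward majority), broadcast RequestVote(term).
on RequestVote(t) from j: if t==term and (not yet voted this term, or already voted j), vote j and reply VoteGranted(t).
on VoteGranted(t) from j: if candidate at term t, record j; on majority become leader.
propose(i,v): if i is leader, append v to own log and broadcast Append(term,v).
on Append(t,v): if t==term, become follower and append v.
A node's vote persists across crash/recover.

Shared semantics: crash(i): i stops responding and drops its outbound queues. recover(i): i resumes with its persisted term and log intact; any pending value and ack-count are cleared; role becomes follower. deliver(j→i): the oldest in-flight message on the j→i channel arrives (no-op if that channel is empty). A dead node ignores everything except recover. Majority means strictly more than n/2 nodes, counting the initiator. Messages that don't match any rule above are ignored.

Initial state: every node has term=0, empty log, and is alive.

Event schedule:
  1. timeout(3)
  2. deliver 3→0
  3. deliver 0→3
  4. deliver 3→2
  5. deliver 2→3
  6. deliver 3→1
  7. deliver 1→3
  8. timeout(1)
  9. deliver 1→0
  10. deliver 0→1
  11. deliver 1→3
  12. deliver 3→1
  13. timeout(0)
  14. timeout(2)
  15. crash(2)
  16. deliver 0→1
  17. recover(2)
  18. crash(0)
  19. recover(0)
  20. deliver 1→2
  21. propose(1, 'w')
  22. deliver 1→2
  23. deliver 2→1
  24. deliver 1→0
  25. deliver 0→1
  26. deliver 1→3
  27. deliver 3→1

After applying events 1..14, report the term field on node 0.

3

step 1 timeout(3): 3={cand,t=1,log=-}
step 2 deliver 3→0: 0={foll,t=1,log=-}
step 3 deliver 0→3: —
step 4 deliver 3→2: 2={foll,t=1,log=-}
step 5 deliver 2→3: 3={lead,t=1,log=-}
step 6 deliver 3→1: 1={foll,t=1,log=-}
step 7 deliver 1→3: —
step 8 timeout(1): 1={cand,t=2,log=-}
step 9 deliver 1→0: 0={foll,t=2,log=-}
step 10 deliver 0→1: —
step 11 deliver 1→3: 3={foll,t=2,log=-}
step 12 deliver 3→1: 1={lead,t=2,log=-}
step 13 timeout(0): 0={cand,t=3,log=-}
step 14 timeout(2): 2={cand,t=2,log=-}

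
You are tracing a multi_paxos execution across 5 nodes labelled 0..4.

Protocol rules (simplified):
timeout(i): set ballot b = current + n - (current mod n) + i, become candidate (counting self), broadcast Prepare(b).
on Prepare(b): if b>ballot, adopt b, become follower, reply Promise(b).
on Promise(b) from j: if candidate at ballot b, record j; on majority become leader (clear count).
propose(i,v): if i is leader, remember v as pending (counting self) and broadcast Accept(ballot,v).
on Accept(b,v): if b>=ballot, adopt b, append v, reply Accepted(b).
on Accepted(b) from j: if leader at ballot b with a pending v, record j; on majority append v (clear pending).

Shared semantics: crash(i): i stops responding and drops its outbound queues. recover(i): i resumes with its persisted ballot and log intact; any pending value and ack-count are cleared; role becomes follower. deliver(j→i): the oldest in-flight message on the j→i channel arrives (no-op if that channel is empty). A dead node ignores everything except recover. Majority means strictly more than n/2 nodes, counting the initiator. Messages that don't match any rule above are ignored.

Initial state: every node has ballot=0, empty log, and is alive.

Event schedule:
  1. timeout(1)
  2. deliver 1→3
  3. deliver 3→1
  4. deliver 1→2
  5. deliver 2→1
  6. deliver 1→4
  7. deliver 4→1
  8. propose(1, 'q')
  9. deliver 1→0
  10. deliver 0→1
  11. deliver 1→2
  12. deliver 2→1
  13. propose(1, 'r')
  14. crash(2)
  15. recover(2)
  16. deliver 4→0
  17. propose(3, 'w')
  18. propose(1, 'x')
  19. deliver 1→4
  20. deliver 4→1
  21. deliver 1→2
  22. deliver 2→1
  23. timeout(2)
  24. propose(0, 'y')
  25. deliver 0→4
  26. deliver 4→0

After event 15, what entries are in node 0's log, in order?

empty

after 1 — timeout(1): n1:cand/b6/[-]
after 2 — deliver 1→3: n3:foll/b6/[-]
after 3 — deliver 3→1: ·
after 4 — deliver 1→2: n2:foll/b6/[-]
after 5 — deliver 2→1: n1:lead/b6/[-]
after 6 — deliver 1→4: n4:foll/b6/[-]
after 7 — deliver 4→1: ·
after 8 — propose(1,'q'): ·
after 9 — deliver 1→0: n0:foll/b6/[-]
after 10 — deliver 0→1: ·
after 11 — deliver 1→2: n2:foll/b6/[q]
after 12 — deliver 2→1: ·
after 13 — propose(1,'r'): ·
after 14 — crash(2): n2:✗foll/b6/[q]
after 15 — recover(2): n2:foll/b6/[q]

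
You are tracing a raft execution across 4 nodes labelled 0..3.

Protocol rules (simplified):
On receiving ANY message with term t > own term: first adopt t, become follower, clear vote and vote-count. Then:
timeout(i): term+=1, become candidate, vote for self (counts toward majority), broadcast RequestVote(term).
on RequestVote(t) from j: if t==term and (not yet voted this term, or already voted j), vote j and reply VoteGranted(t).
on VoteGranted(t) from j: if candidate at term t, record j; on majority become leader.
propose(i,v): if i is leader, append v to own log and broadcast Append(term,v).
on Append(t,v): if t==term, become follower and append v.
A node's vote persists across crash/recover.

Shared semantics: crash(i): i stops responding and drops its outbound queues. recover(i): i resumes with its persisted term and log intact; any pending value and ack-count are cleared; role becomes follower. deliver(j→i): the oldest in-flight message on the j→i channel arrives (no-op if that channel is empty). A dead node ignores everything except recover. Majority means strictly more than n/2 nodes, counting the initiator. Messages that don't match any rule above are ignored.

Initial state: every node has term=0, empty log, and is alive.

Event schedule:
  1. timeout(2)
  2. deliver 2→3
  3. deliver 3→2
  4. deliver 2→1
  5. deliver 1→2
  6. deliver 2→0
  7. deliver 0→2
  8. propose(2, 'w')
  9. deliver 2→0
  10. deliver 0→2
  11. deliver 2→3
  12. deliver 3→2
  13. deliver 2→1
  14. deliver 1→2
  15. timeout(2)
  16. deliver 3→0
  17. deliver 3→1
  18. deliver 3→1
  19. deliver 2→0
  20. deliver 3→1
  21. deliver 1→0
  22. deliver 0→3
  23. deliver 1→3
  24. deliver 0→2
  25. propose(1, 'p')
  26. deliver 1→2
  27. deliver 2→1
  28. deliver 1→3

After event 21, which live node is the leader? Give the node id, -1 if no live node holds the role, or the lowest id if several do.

[1] timeout(2) → N2(cand t1 [-])
[2] deliver 2→3 → N3(foll t1 [-])
[3] deliver 3→2 → ∅
[4] deliver 2→1 → N1(foll t1 [-])
[5] deliver 1→2 → N2(lead t1 [-])
[6] deliver 2→0 → N0(foll t1 [-])
[7] deliver 0→2 → ∅
[8] propose(2,'w') → N2(lead t1 [w])
[9] deliver 2→0 → N0(foll t1 [w])
[10] deliver 0→2 → ∅
[11] deliver 2→3 → N3(foll t1 [w])
[12] deliver 3→2 → ∅
[13] deliver 2→1 → N1(foll t1 [w])
[14] deliver 1→2 → ∅
[15] timeout(2) → N2(cand t2 [w])
[16] deliver 3→0 → ∅
[17] deliver 3→1 → ∅
[18] deliver 3→1 → ∅
[19] deliver 2→0 → N0(foll t2 [w])
[20] deliver 3→1 → ∅
[21] deliver 1→0 → ∅

-1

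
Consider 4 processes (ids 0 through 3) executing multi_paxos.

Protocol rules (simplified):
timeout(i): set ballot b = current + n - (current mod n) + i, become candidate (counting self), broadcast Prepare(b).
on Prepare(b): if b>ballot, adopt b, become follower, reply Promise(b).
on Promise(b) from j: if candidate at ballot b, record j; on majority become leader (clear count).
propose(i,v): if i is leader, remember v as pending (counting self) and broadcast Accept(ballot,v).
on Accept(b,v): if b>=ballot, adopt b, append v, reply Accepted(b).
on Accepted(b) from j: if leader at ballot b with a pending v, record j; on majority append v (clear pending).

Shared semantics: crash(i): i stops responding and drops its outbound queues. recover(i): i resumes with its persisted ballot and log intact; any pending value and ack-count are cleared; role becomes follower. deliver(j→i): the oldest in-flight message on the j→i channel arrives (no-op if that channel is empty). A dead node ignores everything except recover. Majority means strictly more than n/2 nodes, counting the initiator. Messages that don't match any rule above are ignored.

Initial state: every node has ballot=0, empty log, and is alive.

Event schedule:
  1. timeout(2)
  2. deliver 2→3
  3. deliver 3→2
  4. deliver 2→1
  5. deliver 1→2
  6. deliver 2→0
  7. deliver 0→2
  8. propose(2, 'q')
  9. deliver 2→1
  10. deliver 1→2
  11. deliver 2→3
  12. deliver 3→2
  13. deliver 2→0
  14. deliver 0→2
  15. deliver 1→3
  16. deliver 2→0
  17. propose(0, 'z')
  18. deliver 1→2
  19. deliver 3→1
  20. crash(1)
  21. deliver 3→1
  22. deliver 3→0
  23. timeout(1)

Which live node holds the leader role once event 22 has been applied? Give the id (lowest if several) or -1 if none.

2

e1 timeout(2): 2[cand,b=6,-]
e2 deliver 2→3: 3[foll,b=6,-]
e3 deliver 3→2: ·
e4 deliver 2→1: 1[foll,b=6,-]
e5 deliver 1→2: 2[lead,b=6,-]
e6 deliver 2→0: 0[foll,b=6,-]
e7 deliver 0→2: ·
e8 propose(2,'q'): ·
e9 deliver 2→1: 1[foll,b=6,q]
e10 deliver 1→2: ·
e11 deliver 2→3: 3[foll,b=6,q]
e12 deliver 3→2: 2[lead,b=6,q]
e13 deliver 2→0: 0[foll,b=6,q]
e14 deliver 0→2: ·
e15 deliver 1→3: ·
e16 deliver 2→0: ·
e17 propose(0,'z'): ·
e18 deliver 1→2: ·
e19 deliver 3→1: ·
e20 crash(1): 1[✗foll,b=6,q]
e21 deliver 3→1: ·
e22 deliver 3→0: ·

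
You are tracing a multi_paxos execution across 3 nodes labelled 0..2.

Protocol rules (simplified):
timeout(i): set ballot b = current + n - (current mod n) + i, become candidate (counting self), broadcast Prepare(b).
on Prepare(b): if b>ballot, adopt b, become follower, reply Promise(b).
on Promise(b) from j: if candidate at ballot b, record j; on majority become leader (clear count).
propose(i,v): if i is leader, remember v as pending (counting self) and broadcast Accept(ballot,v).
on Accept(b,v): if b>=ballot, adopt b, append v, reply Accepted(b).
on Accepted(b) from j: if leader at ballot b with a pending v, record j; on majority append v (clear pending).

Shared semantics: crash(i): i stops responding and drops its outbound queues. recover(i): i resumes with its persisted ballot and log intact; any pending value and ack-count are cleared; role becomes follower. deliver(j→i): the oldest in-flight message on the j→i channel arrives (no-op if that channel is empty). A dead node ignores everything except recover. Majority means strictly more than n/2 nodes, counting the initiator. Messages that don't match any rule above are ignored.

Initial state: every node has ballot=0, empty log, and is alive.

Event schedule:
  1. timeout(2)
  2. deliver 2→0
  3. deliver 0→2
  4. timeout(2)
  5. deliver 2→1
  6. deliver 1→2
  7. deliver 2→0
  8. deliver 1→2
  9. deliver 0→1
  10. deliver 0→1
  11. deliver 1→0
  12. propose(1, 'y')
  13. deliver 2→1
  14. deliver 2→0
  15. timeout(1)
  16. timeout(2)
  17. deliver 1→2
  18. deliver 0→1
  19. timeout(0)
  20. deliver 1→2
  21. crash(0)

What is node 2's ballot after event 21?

1. timeout(2):  <2:cand b5 ->
2. deliver 2→0:  <0:foll b5 ->
3. deliver 0→2:  <2:lead b5 ->
4. timeout(2):  <2:cand b8 ->
5. deliver 2→1:  <1:foll b5 ->
6. deliver 1→2:  nop
7. deliver 2→0:  <0:foll b8 ->
8. deliver 1→2:  nop
9. deliver 0→1:  nop
10. deliver 0→1:  nop
11. deliver 1→0:  nop
12. propose(1,'y'):  nop
13. deliver 2→1:  <1:foll b8 ->
14. deliver 2→0:  nop
15. timeout(1):  <1:cand b10 ->
16. timeout(2):  <2:cand b11 ->
17. deliver 1→2:  nop
18. deliver 0→1:  nop
19. timeout(0):  <0:cand b9 ->
20. deliver 1→2:  nop
21. crash(0):  <0:✗cand b9 ->

11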